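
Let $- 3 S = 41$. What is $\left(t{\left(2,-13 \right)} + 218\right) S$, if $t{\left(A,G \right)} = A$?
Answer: $- \frac{9020}{3} \approx -3006.7$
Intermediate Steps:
$S = - \frac{41}{3}$ ($S = \left(- \frac{1}{3}\right) 41 = - \frac{41}{3} \approx -13.667$)
$\left(t{\left(2,-13 \right)} + 218\right) S = \left(2 + 218\right) \left(- \frac{41}{3}\right) = 220 \left(- \frac{41}{3}\right) = - \frac{9020}{3}$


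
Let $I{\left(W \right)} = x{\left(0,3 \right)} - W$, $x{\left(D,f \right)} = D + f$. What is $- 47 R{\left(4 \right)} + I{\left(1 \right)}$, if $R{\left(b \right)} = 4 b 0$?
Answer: $2$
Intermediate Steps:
$R{\left(b \right)} = 0$
$I{\left(W \right)} = 3 - W$ ($I{\left(W \right)} = \left(0 + 3\right) - W = 3 - W$)
$- 47 R{\left(4 \right)} + I{\left(1 \right)} = \left(-47\right) 0 + \left(3 - 1\right) = 0 + \left(3 - 1\right) = 0 + 2 = 2$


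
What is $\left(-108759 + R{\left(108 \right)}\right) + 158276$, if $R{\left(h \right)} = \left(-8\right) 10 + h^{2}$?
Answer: $61101$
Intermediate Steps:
$R{\left(h \right)} = -80 + h^{2}$
$\left(-108759 + R{\left(108 \right)}\right) + 158276 = \left(-108759 - \left(80 - 108^{2}\right)\right) + 158276 = \left(-108759 + \left(-80 + 11664\right)\right) + 158276 = \left(-108759 + 11584\right) + 158276 = -97175 + 158276 = 61101$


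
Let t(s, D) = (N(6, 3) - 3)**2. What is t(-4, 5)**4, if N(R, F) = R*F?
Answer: 2562890625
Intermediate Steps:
N(R, F) = F*R
t(s, D) = 225 (t(s, D) = (3*6 - 3)**2 = (18 - 3)**2 = 15**2 = 225)
t(-4, 5)**4 = 225**4 = 2562890625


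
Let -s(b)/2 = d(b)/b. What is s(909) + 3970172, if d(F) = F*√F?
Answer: 3970172 - 6*√101 ≈ 3.9701e+6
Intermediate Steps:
d(F) = F^(3/2)
s(b) = -2*√b (s(b) = -2*b^(3/2)/b = -2*√b)
s(909) + 3970172 = -6*√101 + 3970172 = 3970172 - 6*√101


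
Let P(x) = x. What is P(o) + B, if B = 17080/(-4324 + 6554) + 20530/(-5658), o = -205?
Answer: -126784898/630867 ≈ -200.97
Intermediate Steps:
B = 2542837/630867 (B = 17080/2230 + 20530*(-1/5658) = 17080*(1/2230) - 10265/2829 = 1708/223 - 10265/2829 = 2542837/630867 ≈ 4.0307)
P(o) + B = -205 + 2542837/630867 = -126784898/630867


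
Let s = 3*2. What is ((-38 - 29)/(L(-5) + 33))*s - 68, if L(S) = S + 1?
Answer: -2374/29 ≈ -81.862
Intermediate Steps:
L(S) = 1 + S
s = 6
((-38 - 29)/(L(-5) + 33))*s - 68 = ((-38 - 29)/((1 - 5) + 33))*6 - 68 = -67/(-4 + 33)*6 - 68 = -67/29*6 - 68 = -402/29 - 68 = -2374/29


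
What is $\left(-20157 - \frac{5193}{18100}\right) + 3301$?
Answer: $- \frac{305098793}{18100} \approx -16856.0$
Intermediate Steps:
$\left(-20157 - \frac{5193}{18100}\right) + 3301 = - \frac{364846893}{18100} + 3301 = - \frac{305098793}{18100}$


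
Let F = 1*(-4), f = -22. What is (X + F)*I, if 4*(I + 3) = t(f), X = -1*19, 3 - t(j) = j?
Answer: -299/4 ≈ -74.750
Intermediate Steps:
t(j) = 3 - j
X = -19
F = -4
I = 13/4 (I = -3 + (3 - 1*(-22))/4 = -3 + (3 + 22)/4 = -3 + (1/4)*25 = -3 + 25/4 = 13/4 ≈ 3.2500)
(X + F)*I = (-19 - 4)*(13/4) = -23*13/4 = -299/4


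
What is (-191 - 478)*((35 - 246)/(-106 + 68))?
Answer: -141159/38 ≈ -3714.7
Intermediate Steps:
(-191 - 478)*((35 - 246)/(-106 + 68)) = -(-141159)/(-38) = -(-141159)*(-1)/38 = -669*211/38 = -141159/38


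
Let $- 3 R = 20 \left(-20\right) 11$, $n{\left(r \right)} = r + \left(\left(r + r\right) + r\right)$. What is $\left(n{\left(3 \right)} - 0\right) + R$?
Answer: $\frac{4436}{3} \approx 1478.7$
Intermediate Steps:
$n{\left(r \right)} = 4 r$ ($n{\left(r \right)} = r + \left(2 r + r\right) = r + 3 r = 4 r$)
$R = \frac{4400}{3}$ ($R = - \frac{20 \left(-20\right) 11}{3} = - \frac{\left(-400\right) 11}{3} = \left(- \frac{1}{3}\right) \left(-4400\right) = \frac{4400}{3} \approx 1466.7$)
$\left(n{\left(3 \right)} - 0\right) + R = \left(4 \cdot 3 - 0\right) + \frac{4400}{3} = \left(12 + 0\right) + \frac{4400}{3} = 12 + \frac{4400}{3} = \frac{4436}{3}$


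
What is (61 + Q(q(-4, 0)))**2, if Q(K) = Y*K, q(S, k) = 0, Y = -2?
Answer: 3721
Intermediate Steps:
Q(K) = -2*K
(61 + Q(q(-4, 0)))**2 = (61 - 2*0)**2 = (61 + 0)**2 = 61**2 = 3721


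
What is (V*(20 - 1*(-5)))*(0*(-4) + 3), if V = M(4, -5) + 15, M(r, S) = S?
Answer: 750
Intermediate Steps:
V = 10 (V = -5 + 15 = 10)
(V*(20 - 1*(-5)))*(0*(-4) + 3) = (10*(20 - 1*(-5)))*(0*(-4) + 3) = (10*(20 + 5))*(0 + 3) = (10*25)*3 = 250*3 = 750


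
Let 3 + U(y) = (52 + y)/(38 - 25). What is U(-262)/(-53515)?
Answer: 249/695695 ≈ 0.00035792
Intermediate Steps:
U(y) = 1 + y/13 (U(y) = -3 + (52 + y)/(38 - 25) = -3 + (52 + y)/13 = -3 + (52 + y)*(1/13) = -3 + (4 + y/13) = 1 + y/13)
U(-262)/(-53515) = (1 + (1/13)*(-262))/(-53515) = (1 - 262/13)*(-1/53515) = -249/13*(-1/53515) = 249/695695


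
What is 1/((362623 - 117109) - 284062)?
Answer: -1/38548 ≈ -2.5942e-5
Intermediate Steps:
1/((362623 - 117109) - 284062) = 1/(245514 - 284062) = 1/(-38548) = -1/38548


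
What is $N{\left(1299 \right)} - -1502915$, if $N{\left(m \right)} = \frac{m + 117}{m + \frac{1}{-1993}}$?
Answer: $\frac{1945454241539}{1294453} \approx 1.5029 \cdot 10^{6}$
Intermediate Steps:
$N{\left(m \right)} = \frac{117 + m}{- \frac{1}{1993} + m}$ ($N{\left(m \right)} = \frac{117 + m}{m - \frac{1}{1993}} = \frac{117 + m}{- \frac{1}{1993} + m}$)
$N{\left(1299 \right)} - -1502915 = \frac{1993 \left(117 + 1299\right)}{-1 + 1993 \cdot 1299} - -1502915 = 1993 \frac{1}{-1 + 2588907} \cdot 1416 + 1502915 = 1993 \cdot \frac{1}{2588906} \cdot 1416 + 1502915 = \frac{1411044}{1294453} + 1502915 = \frac{1945454241539}{1294453}$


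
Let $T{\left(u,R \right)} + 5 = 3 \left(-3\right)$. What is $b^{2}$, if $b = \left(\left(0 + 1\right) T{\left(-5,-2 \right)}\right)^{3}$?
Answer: $7529536$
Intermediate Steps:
$T{\left(u,R \right)} = -14$ ($T{\left(u,R \right)} = -5 + 3 \left(-3\right) = -5 - 9 = -14$)
$b = -2744$ ($b = \left(\left(0 + 1\right) \left(-14\right)\right)^{3} = \left(1 \left(-14\right)\right)^{3} = \left(-14\right)^{3} = -2744$)
$b^{2} = \left(-2744\right)^{2} = 7529536$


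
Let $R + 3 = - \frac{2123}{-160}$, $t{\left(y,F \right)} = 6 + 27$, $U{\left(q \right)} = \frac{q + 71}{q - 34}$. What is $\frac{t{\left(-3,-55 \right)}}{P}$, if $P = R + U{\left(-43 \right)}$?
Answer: $\frac{19360}{5811} \approx 3.3316$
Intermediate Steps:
$U{\left(q \right)} = \frac{71 + q}{-34 + q}$
$t{\left(y,F \right)} = 33$
$R = \frac{1643}{160}$ ($R = -3 - \frac{2123}{-160} = -3 - - \frac{2123}{160} = -3 + \frac{2123}{160} = \frac{1643}{160} \approx 10.269$)
$P = \frac{17433}{1760}$ ($P = \frac{1643}{160} + \frac{71 - 43}{-34 - 43} = \frac{1643}{160} + \frac{1}{-77} \cdot 28 = \frac{1643}{160} - \frac{4}{11} = \frac{17433}{1760} \approx 9.9051$)
$\frac{t{\left(-3,-55 \right)}}{P} = \frac{33}{\frac{17433}{1760}} = 33 \cdot \frac{1760}{17433} = \frac{19360}{5811}$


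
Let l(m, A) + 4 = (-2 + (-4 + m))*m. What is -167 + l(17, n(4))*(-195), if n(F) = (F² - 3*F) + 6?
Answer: -35852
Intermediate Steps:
n(F) = 6 + F² - 3*F
l(m, A) = -4 + m*(-6 + m) (l(m, A) = -4 + (-2 + (-4 + m))*m = -4 + (-6 + m)*m = -4 + m*(-6 + m))
-167 + l(17, n(4))*(-195) = -167 + (-4 + 17² - 6*17)*(-195) = -167 + (-4 + 289 - 102)*(-195) = -167 + 183*(-195) = -167 - 35685 = -35852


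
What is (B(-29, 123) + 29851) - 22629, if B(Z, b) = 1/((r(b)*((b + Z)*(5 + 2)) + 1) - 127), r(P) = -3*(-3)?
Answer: 41858713/5796 ≈ 7222.0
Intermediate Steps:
r(P) = 9
B(Z, b) = 1/(-126 + 63*Z + 63*b) (B(Z, b) = 1/((9*((b + Z)*(5 + 2)) + 1) - 127) = 1/((9*((Z + b)*7) + 1) - 127) = 1/((9*(7*Z + 7*b) + 1) - 127) = 1/(((63*Z + 63*b) + 1) - 127) = 1/((1 + 63*Z + 63*b) - 127) = 1/(-126 + 63*Z + 63*b))
(B(-29, 123) + 29851) - 22629 = (1/(63*(-2 - 29 + 123)) + 29851) - 22629 = ((1/63)/92 + 29851) - 22629 = ((1/63)*(1/92) + 29851) - 22629 = (1/5796 + 29851) - 22629 = 173016397/5796 - 22629 = 41858713/5796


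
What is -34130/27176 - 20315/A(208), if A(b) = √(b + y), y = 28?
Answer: -17065/13588 - 20315*√59/118 ≈ -1323.7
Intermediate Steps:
A(b) = √(28 + b) (A(b) = √(b + 28) = √(28 + b))
-34130/27176 - 20315/A(208) = -34130/27176 - 20315/√(28 + 208) = -34130*1/27176 - 20315*√59/118 = -17065/13588 - 20315*√59/118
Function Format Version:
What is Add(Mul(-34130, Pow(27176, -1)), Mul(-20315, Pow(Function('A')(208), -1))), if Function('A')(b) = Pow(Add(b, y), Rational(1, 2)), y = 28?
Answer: Add(Rational(-17065, 13588), Mul(Rational(-20315, 118), Pow(59, Rational(1, 2)))) ≈ -1323.7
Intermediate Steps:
Function('A')(b) = Pow(Add(28, b), Rational(1, 2)) (Function('A')(b) = Pow(Add(b, 28), Rational(1, 2)) = Pow(Add(28, b), Rational(1, 2)))
Add(Mul(-34130, Pow(27176, -1)), Mul(-20315, Pow(Function('A')(208), -1))) = Add(Mul(-34130, Pow(27176, -1)), Mul(-20315, Pow(Pow(Add(28, 208), Rational(1, 2)), -1))) = Add(Mul(-34130, Rational(1, 27176)), Mul(-20315, Pow(Pow(236, Rational(1, 2)), -1))) = Add(Rational(-17065, 13588), Mul(-20315, Pow(Mul(2, Pow(59, Rational(1, 2))), -1))) = Add(Rational(-17065, 13588), Mul(-20315, Mul(Rational(1, 118), Pow(59, Rational(1, 2))))) = Add(Rational(-17065, 13588), Mul(Rational(-20315, 118), Pow(59, Rational(1, 2))))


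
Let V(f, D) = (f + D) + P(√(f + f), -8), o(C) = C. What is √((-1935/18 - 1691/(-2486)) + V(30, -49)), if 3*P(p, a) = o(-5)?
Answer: 13*I*√10489677/3729 ≈ 11.291*I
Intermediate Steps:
P(p, a) = -5/3 (P(p, a) = (⅓)*(-5) = -5/3)
V(f, D) = -5/3 + D + f (V(f, D) = (f + D) - 5/3 = (D + f) - 5/3 = -5/3 + D + f)
√((-1935/18 - 1691/(-2486)) + V(30, -49)) = √((-1935/18 - 1691/(-2486)) + (-5/3 - 49 + 30)) = √((-1935*1/18 - 1691*(-1/2486)) - 62/3) = √((-215/2 + 1691/2486) - 62/3) = √(-132777/1243 - 62/3) = √(-475397/3729) = 13*I*√10489677/3729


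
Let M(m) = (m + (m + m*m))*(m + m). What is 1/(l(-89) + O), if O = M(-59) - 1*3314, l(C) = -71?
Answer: -1/400219 ≈ -2.4986e-6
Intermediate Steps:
M(m) = 2*m*(m² + 2*m) (M(m) = (m + (m + m²))*(2*m) = (m² + 2*m)*(2*m) = 2*m*(m² + 2*m))
O = -400148 (O = 2*(-59)²*(2 - 59) - 1*3314 = 2*3481*(-57) - 3314 = -396834 - 3314 = -400148)
1/(l(-89) + O) = 1/(-71 - 400148) = 1/(-400219) = -1/400219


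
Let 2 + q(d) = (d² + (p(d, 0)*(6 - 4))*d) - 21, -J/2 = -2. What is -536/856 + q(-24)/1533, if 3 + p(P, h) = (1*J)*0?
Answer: -28132/164031 ≈ -0.17150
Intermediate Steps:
J = 4 (J = -2*(-2) = 4)
p(P, h) = -3 (p(P, h) = -3 + (1*4)*0 = -3 + 4*0 = -3 + 0 = -3)
q(d) = -23 + d² - 6*d (q(d) = -2 + ((d² + (-3*(6 - 4))*d) - 21) = -2 + ((d² + (-3*2)*d) - 21) = -2 + ((d² - 6*d) - 21) = -2 + (-21 + d² - 6*d) = -23 + d² - 6*d)
-536/856 + q(-24)/1533 = -536/856 + (-23 + (-24)² - 6*(-24))/1533 = -536*1/856 + (-23 + 576 + 144)*(1/1533) = -67/107 + 697*(1/1533) = -67/107 + 697/1533 = -28132/164031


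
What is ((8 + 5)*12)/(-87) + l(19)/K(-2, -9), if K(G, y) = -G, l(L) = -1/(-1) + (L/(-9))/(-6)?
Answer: -3499/3132 ≈ -1.1172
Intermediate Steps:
l(L) = 1 + L/54 (l(L) = -1*(-1) + (L*(-1/9))*(-1/6) = 1 - L/9*(-1/6) = 1 + L/54)
((8 + 5)*12)/(-87) + l(19)/K(-2, -9) = ((8 + 5)*12)/(-87) + (1 + (1/54)*19)/((-1*(-2))) = (13*12)*(-1/87) + (1 + 19/54)/2 = 156*(-1/87) + (73/54)*(1/2) = -52/29 + 73/108 = -3499/3132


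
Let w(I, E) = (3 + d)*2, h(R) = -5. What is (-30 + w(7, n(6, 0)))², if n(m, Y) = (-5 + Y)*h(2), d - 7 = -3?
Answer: 256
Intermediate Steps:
d = 4 (d = 7 - 3 = 4)
n(m, Y) = 25 - 5*Y (n(m, Y) = (-5 + Y)*(-5) = 25 - 5*Y)
w(I, E) = 14 (w(I, E) = (3 + 4)*2 = 7*2 = 14)
(-30 + w(7, n(6, 0)))² = (-30 + 14)² = (-16)² = 256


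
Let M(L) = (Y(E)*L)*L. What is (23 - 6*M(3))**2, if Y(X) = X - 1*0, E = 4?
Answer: 37249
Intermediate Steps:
Y(X) = X (Y(X) = X + 0 = X)
M(L) = 4*L**2 (M(L) = (4*L)*L = 4*L**2)
(23 - 6*M(3))**2 = (23 - 24*3**2)**2 = (23 - 24*9)**2 = (23 - 6*36)**2 = (23 - 216)**2 = (-193)**2 = 37249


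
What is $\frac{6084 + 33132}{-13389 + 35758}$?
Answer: $\frac{39216}{22369} \approx 1.7531$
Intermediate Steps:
$\frac{6084 + 33132}{-13389 + 35758} = \frac{39216}{22369}$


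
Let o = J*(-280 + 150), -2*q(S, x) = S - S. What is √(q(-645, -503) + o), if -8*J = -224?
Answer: 2*I*√910 ≈ 60.332*I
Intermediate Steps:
J = 28 (J = -⅛*(-224) = 28)
q(S, x) = 0 (q(S, x) = -(S - S)/2 = -½*0 = 0)
o = -3640 (o = 28*(-280 + 150) = 28*(-130) = -3640)
√(q(-645, -503) + o) = √(0 - 3640) = √(-3640) = 2*I*√910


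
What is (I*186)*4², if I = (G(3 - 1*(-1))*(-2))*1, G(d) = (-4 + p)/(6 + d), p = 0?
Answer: 11904/5 ≈ 2380.8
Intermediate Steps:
G(d) = -4/(6 + d) (G(d) = (-4 + 0)/(6 + d) = -4/(6 + d))
I = ⅘ (I = (-4/(6 + (3 - 1*(-1)))*(-2))*1 = (-4/(6 + (3 + 1))*(-2))*1 = (-4/(6 + 4)*(-2))*1 = (-4/10*(-2))*1 = (-4*⅒*(-2))*1 = -⅖*(-2)*1 = (⅘)*1 = ⅘ ≈ 0.80000)
(I*186)*4² = ((⅘)*186)*4² = (744/5)*16 = 11904/5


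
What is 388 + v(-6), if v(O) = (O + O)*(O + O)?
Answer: 532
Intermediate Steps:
v(O) = 4*O**2 (v(O) = (2*O)*(2*O) = 4*O**2)
388 + v(-6) = 388 + 4*(-6)**2 = 388 + 4*36 = 388 + 144 = 532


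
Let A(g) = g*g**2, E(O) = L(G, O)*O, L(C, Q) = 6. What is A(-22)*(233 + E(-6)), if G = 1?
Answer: -2097656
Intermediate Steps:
E(O) = 6*O
A(g) = g**3
A(-22)*(233 + E(-6)) = (-22)**3*(233 + 6*(-6)) = -10648*(233 - 36) = -10648*197 = -2097656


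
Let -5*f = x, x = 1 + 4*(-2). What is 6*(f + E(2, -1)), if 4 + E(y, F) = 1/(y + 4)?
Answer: -73/5 ≈ -14.600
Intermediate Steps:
E(y, F) = -4 + 1/(4 + y) (E(y, F) = -4 + 1/(y + 4) = -4 + 1/(4 + y))
x = -7 (x = 1 - 8 = -7)
f = 7/5 (f = -⅕*(-7) = 7/5 ≈ 1.4000)
6*(f + E(2, -1)) = 6*(7/5 + (-15 - 4*2)/(4 + 2)) = 6*(7/5 + (-15 - 8)/6) = 6*(7/5 + (⅙)*(-23)) = 6*(7/5 - 23/6) = 6*(-73/30) = -73/5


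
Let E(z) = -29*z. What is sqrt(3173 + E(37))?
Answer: 10*sqrt(21) ≈ 45.826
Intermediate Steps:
sqrt(3173 + E(37)) = sqrt(3173 - 29*37) = sqrt(3173 - 1073) = sqrt(2100) = 10*sqrt(21)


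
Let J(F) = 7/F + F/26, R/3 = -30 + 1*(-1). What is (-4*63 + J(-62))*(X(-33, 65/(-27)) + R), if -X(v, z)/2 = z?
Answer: 162800875/7254 ≈ 22443.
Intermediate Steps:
X(v, z) = -2*z
R = -93 (R = 3*(-30 + 1*(-1)) = 3*(-30 - 1) = 3*(-31) = -93)
J(F) = 7/F + F/26 (J(F) = 7/F + F*(1/26) = 7/F + F/26)
(-4*63 + J(-62))*(X(-33, 65/(-27)) + R) = (-4*63 + (7/(-62) + (1/26)*(-62)))*(-130/(-27) - 93) = (-252 + (7*(-1/62) - 31/13))*(-130*(-1)/27 - 93) = (-252 + (-7/62 - 31/13))*(-2*(-65/27) - 93) = (-252 - 2013/806)*(130/27 - 93) = -205125/806*(-2381/27) = 162800875/7254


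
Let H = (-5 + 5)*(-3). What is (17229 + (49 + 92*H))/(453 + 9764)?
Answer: 17278/10217 ≈ 1.6911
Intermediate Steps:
H = 0 (H = 0*(-3) = 0)
(17229 + (49 + 92*H))/(453 + 9764) = (17229 + (49 + 92*0))/(453 + 9764) = (17229 + (49 + 0))/10217 = (17229 + 49)*(1/10217) = 17278*(1/10217) = 17278/10217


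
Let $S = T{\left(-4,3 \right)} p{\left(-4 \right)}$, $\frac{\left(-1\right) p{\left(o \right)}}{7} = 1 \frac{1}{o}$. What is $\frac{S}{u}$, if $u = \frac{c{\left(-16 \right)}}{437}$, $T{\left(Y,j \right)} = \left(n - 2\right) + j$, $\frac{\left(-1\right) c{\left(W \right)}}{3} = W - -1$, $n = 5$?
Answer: $\frac{3059}{30} \approx 101.97$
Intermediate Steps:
$c{\left(W \right)} = -3 - 3 W$ ($c{\left(W \right)} = - 3 \left(W - -1\right) = - 3 \left(W + 1\right) = - 3 \left(1 + W\right) = -3 - 3 W$)
$p{\left(o \right)} = - \frac{7}{o}$ ($p{\left(o \right)} = - 7 \cdot 1 \frac{1}{o} = - \frac{7}{o}$)
$T{\left(Y,j \right)} = 3 + j$ ($T{\left(Y,j \right)} = \left(5 - 2\right) + j = 3 + j$)
$S = \frac{21}{2}$ ($S = \left(3 + 3\right) \left(- \frac{7}{-4}\right) = 6 \left(\left(-7\right) \left(- \frac{1}{4}\right)\right) = 6 \cdot \frac{7}{4} = \frac{21}{2} \approx 10.5$)
$u = \frac{45}{437}$ ($u = \frac{-3 - -48}{437} = \left(-3 + 48\right) \frac{1}{437} = 45 \cdot \frac{1}{437} = \frac{45}{437} \approx 0.10297$)
$\frac{S}{u} = \frac{21}{2 \cdot \frac{45}{437}} = \frac{21}{2} \cdot \frac{437}{45} = \frac{3059}{30}$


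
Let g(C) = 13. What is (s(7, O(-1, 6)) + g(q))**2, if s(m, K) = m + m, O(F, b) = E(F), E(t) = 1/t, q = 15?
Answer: 729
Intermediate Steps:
O(F, b) = 1/F
s(m, K) = 2*m
(s(7, O(-1, 6)) + g(q))**2 = (2*7 + 13)**2 = (14 + 13)**2 = 27**2 = 729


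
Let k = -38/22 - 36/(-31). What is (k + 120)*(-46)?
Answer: -1873442/341 ≈ -5494.0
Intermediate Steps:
k = -193/341 (k = -38*1/22 - 36*(-1/31) = -19/11 + 36/31 = -193/341 ≈ -0.56598)
(k + 120)*(-46) = (-193/341 + 120)*(-46) = (40727/341)*(-46) = -1873442/341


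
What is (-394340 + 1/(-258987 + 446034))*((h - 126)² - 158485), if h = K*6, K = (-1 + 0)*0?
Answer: 10518856094431211/187047 ≈ 5.6236e+10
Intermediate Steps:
K = 0 (K = -1*0 = 0)
h = 0 (h = 0*6 = 0)
(-394340 + 1/(-258987 + 446034))*((h - 126)² - 158485) = (-394340 + 1/(-258987 + 446034))*((0 - 126)² - 158485) = (-394340 + 1/187047)*((-126)² - 158485) = (-394340 + 1/187047)*(15876 - 158485) = -73760113979/187047*(-142609) = 10518856094431211/187047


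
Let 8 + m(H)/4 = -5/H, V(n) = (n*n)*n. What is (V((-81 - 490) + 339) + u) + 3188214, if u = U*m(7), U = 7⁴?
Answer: -9382646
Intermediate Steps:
V(n) = n³ (V(n) = n²*n = n³)
m(H) = -32 - 20/H (m(H) = -32 + 4*(-5/H) = -32 - 20/H)
U = 2401
u = -83692 (u = 2401*(-32 - 20/7) = 2401*(-244/7) = -83692)
(V((-81 - 490) + 339) + u) + 3188214 = (((-81 - 490) + 339)³ - 83692) + 3188214 = ((-571 + 339)³ - 83692) + 3188214 = ((-232)³ - 83692) + 3188214 = (-12487168 - 83692) + 3188214 = -12570860 + 3188214 = -9382646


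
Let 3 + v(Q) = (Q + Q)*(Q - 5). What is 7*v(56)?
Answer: 39963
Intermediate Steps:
v(Q) = -3 + 2*Q*(-5 + Q) (v(Q) = -3 + (Q + Q)*(Q - 5) = -3 + (2*Q)*(-5 + Q) = -3 + 2*Q*(-5 + Q))
7*v(56) = 7*(-3 - 10*56 + 2*56²) = 7*(-3 - 560 + 2*3136) = 7*(-3 - 560 + 6272) = 7*5709 = 39963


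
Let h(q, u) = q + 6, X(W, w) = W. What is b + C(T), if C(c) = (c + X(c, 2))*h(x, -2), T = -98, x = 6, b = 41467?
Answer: 39115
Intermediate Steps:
h(q, u) = 6 + q
C(c) = 24*c (C(c) = (c + c)*(6 + 6) = (2*c)*12 = 24*c)
b + C(T) = 41467 + 24*(-98) = 41467 - 2352 = 39115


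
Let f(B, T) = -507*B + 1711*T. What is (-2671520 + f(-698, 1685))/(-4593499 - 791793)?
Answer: -565401/5385292 ≈ -0.10499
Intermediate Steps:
(-2671520 + f(-698, 1685))/(-4593499 - 791793) = (-2671520 + (-507*(-698) + 1711*1685))/(-4593499 - 791793) = (-2671520 + (353886 + 2883035))/(-5385292) = (-2671520 + 3236921)*(-1/5385292) = 565401*(-1/5385292) = -565401/5385292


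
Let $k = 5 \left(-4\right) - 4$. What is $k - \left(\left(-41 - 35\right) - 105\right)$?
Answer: $157$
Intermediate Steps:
$k = -24$ ($k = -20 - 4 = -24$)
$k - \left(\left(-41 - 35\right) - 105\right) = -24 - \left(\left(-41 - 35\right) - 105\right) = -24 - \left(-76 - 105\right) = -24 - -181 = -24 + 181 = 157$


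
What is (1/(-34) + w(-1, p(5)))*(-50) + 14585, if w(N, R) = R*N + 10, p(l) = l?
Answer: 243720/17 ≈ 14336.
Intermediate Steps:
w(N, R) = 10 + N*R (w(N, R) = N*R + 10 = 10 + N*R)
(1/(-34) + w(-1, p(5)))*(-50) + 14585 = (1/(-34) + (10 - 1*5))*(-50) + 14585 = (-1/34 + (10 - 5))*(-50) + 14585 = (-1/34 + 5)*(-50) + 14585 = (169/34)*(-50) + 14585 = -4225/17 + 14585 = 243720/17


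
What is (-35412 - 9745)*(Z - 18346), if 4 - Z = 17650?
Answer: 1625290744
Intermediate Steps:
Z = -17646 (Z = 4 - 1*17650 = 4 - 17650 = -17646)
(-35412 - 9745)*(Z - 18346) = (-35412 - 9745)*(-17646 - 18346) = -45157*(-35992) = 1625290744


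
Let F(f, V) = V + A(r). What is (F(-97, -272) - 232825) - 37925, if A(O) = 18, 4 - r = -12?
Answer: -271004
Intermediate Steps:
r = 16 (r = 4 - 1*(-12) = 4 + 12 = 16)
F(f, V) = 18 + V (F(f, V) = V + 18 = 18 + V)
(F(-97, -272) - 232825) - 37925 = ((18 - 272) - 232825) - 37925 = (-254 - 232825) - 37925 = -233079 - 37925 = -271004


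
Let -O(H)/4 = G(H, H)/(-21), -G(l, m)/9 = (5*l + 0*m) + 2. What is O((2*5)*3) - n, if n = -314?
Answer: 374/7 ≈ 53.429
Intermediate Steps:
G(l, m) = -18 - 45*l (G(l, m) = -9*((5*l + 0*m) + 2) = -9*((5*l + 0) + 2) = -9*(5*l + 2) = -9*(2 + 5*l) = -18 - 45*l)
O(H) = -24/7 - 60*H/7 (O(H) = -4*(-18 - 45*H)/(-21) = -4*(-18 - 45*H)*(-1)/21 = -4*(6/7 + 15*H/7) = -24/7 - 60*H/7)
O((2*5)*3) - n = (-24/7 - 60*2*5*3/7) - 1*(-314) = (-24/7 - 600*3/7) + 314 = (-24/7 - 60/7*30) + 314 = (-24/7 - 1800/7) + 314 = -1824/7 + 314 = 374/7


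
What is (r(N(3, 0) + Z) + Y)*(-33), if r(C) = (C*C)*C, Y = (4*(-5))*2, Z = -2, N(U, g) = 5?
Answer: 429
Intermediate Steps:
Y = -40 (Y = -20*2 = -40)
r(C) = C**3 (r(C) = C**2*C = C**3)
(r(N(3, 0) + Z) + Y)*(-33) = ((5 - 2)**3 - 40)*(-33) = (3**3 - 40)*(-33) = (27 - 40)*(-33) = -13*(-33) = 429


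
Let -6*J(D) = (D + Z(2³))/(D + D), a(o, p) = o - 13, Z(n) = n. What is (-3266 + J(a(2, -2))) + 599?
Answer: -117349/44 ≈ -2667.0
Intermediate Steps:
a(o, p) = -13 + o
J(D) = -(8 + D)/(12*D) (J(D) = -(D + 2³)/(6*(D + D)) = -(D + 8)/(6*(2*D)) = -(8 + D)*1/(2*D)/6 = -(8 + D)/(12*D))
(-3266 + J(a(2, -2))) + 599 = (-3266 + (-8 - (-13 + 2))/(12*(-13 + 2))) + 599 = (-3266 + (1/12)*(-8 - 1*(-11))/(-11)) + 599 = (-3266 + (1/12)*(-1/11)*(-8 + 11)) + 599 = (-3266 + (1/12)*(-1/11)*3) + 599 = (-3266 - 1/44) + 599 = -143705/44 + 599 = -117349/44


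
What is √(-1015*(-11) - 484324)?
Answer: I*√473159 ≈ 687.87*I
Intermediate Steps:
√(-1015*(-11) - 484324) = √(11165 - 484324) = √(-473159) = I*√473159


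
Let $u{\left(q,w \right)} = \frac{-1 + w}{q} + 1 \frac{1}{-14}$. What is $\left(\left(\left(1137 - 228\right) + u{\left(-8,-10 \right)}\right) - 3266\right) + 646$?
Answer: $- \frac{95743}{56} \approx -1709.7$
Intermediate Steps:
$u{\left(q,w \right)} = - \frac{1}{14} + \frac{-1 + w}{q}$ ($u{\left(q,w \right)} = \frac{-1 + w}{q} + 1 \left(- \frac{1}{14}\right) = \frac{-1 + w}{q} - \frac{1}{14} = - \frac{1}{14} + \frac{-1 + w}{q}$)
$\left(\left(\left(1137 - 228\right) + u{\left(-8,-10 \right)}\right) - 3266\right) + 646 = \left(\left(\left(1137 - 228\right) + \frac{-1 - 10 - - \frac{4}{7}}{-8}\right) - 3266\right) + 646 = \left(\left(909 - \frac{-1 - 10 + \frac{4}{7}}{8}\right) - 3266\right) + 646 = \left(\left(909 - - \frac{73}{56}\right) - 3266\right) + 646 = \left(\left(909 + \frac{73}{56}\right) - 3266\right) + 646 = \left(\frac{50977}{56} - 3266\right) + 646 = - \frac{131919}{56} + 646 = - \frac{95743}{56}$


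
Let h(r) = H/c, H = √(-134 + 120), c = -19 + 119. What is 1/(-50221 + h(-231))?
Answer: -251105000/12610744205007 - 50*I*√14/12610744205007 ≈ -1.9912e-5 - 1.4835e-11*I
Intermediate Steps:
c = 100
H = I*√14 (H = √(-14) = I*√14 ≈ 3.7417*I)
h(r) = I*√14/100 (h(r) = (I*√14)/100 = (I*√14)*(1/100) = I*√14/100)
1/(-50221 + h(-231)) = 1/(-50221 + I*√14/100)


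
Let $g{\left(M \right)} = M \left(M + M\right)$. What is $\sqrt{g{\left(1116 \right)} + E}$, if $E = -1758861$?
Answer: $3 \sqrt{81339} \approx 855.6$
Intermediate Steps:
$g{\left(M \right)} = 2 M^{2}$ ($g{\left(M \right)} = M 2 M = 2 M^{2}$)
$\sqrt{g{\left(1116 \right)} + E} = \sqrt{2 \cdot 1116^{2} - 1758861} = \sqrt{2 \cdot 1245456 - 1758861} = \sqrt{2490912 - 1758861} = \sqrt{732051} = 3 \sqrt{81339}$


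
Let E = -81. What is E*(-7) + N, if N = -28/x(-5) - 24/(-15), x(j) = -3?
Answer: 8669/15 ≈ 577.93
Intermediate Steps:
N = 164/15 (N = -28/(-3) - 24/(-15) = -28*(-⅓) - 24*(-1/15) = 28/3 + 8/5 = 164/15 ≈ 10.933)
E*(-7) + N = -81*(-7) + 164/15 = 567 + 164/15 = 8669/15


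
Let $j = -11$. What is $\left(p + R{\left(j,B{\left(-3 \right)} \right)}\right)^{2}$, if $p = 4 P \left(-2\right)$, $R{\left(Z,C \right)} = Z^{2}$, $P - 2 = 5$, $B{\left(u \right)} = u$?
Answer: $4225$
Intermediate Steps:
$P = 7$ ($P = 2 + 5 = 7$)
$p = -56$ ($p = 4 \cdot 7 \left(-2\right) = 28 \left(-2\right) = -56$)
$\left(p + R{\left(j,B{\left(-3 \right)} \right)}\right)^{2} = \left(-56 + \left(-11\right)^{2}\right)^{2} = \left(-56 + 121\right)^{2} = 65^{2} = 4225$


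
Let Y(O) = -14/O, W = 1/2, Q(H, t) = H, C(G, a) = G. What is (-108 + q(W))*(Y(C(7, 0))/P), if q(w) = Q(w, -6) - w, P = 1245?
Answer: 72/415 ≈ 0.17349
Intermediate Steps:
W = 1/2 ≈ 0.50000
q(w) = 0 (q(w) = w - w = 0)
(-108 + q(W))*(Y(C(7, 0))/P) = (-108 + 0)*(-14/7/1245) = -108*(-14*1/7)/1245 = -(-216)/1245 = -108*(-2/1245) = 72/415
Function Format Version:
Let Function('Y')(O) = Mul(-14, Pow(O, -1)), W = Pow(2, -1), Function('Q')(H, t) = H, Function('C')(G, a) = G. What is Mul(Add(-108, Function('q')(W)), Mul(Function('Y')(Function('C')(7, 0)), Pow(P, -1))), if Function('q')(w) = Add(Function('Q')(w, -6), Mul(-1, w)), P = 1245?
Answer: Rational(72, 415) ≈ 0.17349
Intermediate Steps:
W = Rational(1, 2) ≈ 0.50000
Function('q')(w) = 0 (Function('q')(w) = Add(w, Mul(-1, w)) = 0)
Mul(Add(-108, Function('q')(W)), Mul(Function('Y')(Function('C')(7, 0)), Pow(P, -1))) = Mul(Add(-108, 0), Mul(Mul(-14, Pow(7, -1)), Pow(1245, -1))) = Mul(-108, Mul(Mul(-14, Rational(1, 7)), Rational(1, 1245))) = Mul(-108, Mul(-2, Rational(1, 1245))) = Mul(-108, Rational(-2, 1245)) = Rational(72, 415)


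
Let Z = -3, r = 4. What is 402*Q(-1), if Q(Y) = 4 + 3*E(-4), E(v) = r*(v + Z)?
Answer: -32160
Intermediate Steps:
E(v) = -12 + 4*v (E(v) = 4*(v - 3) = 4*(-3 + v) = -12 + 4*v)
Q(Y) = -80 (Q(Y) = 4 + 3*(-12 + 4*(-4)) = 4 + 3*(-12 - 16) = 4 + 3*(-28) = 4 - 84 = -80)
402*Q(-1) = 402*(-80) = -32160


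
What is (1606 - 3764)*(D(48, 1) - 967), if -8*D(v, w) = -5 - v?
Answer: 8289957/4 ≈ 2.0725e+6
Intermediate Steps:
D(v, w) = 5/8 + v/8 (D(v, w) = -(-5 - v)/8 = 5/8 + v/8)
(1606 - 3764)*(D(48, 1) - 967) = (1606 - 3764)*((5/8 + (⅛)*48) - 967) = -2158*((5/8 + 6) - 967) = -2158*(53/8 - 967) = -2158*(-7683/8) = 8289957/4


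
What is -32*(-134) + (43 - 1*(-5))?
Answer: 4336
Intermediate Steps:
-32*(-134) + (43 - 1*(-5)) = 4288 + (43 + 5) = 4288 + 48 = 4336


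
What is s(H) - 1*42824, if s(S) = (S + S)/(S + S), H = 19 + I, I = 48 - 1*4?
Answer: -42823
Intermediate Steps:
I = 44 (I = 48 - 4 = 44)
H = 63 (H = 19 + 44 = 63)
s(S) = 1 (s(S) = (2*S)/((2*S)) = (2*S)*(1/(2*S)) = 1)
s(H) - 1*42824 = 1 - 1*42824 = 1 - 42824 = -42823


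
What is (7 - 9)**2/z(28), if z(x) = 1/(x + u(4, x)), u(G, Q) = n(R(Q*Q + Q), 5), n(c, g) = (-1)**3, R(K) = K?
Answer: 108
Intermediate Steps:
n(c, g) = -1
u(G, Q) = -1
z(x) = 1/(-1 + x) (z(x) = 1/(x - 1) = 1/(-1 + x))
(7 - 9)**2/z(28) = (7 - 9)**2/(1/(-1 + 28)) = (-2)**2/(1/27) = 4/(1/27) = 4*27 = 108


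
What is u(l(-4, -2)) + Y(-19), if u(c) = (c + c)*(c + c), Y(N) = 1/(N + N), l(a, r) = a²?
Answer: 38911/38 ≈ 1024.0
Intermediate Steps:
Y(N) = 1/(2*N)
u(c) = 4*c² (u(c) = (2*c)*(2*c) = 4*c²)
u(l(-4, -2)) + Y(-19) = 4*((-4)²)² + (½)/(-19) = 4*16² + (½)*(-1/19) = 4*256 - 1/38 = 1024 - 1/38 = 38911/38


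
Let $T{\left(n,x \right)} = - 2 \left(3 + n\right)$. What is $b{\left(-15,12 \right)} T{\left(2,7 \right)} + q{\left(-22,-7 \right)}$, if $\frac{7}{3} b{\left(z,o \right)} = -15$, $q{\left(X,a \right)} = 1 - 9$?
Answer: $\frac{394}{7} \approx 56.286$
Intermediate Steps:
$q{\left(X,a \right)} = -8$ ($q{\left(X,a \right)} = 1 - 9 = -8$)
$b{\left(z,o \right)} = - \frac{45}{7}$ ($b{\left(z,o \right)} = \frac{3}{7} \left(-15\right) = - \frac{45}{7}$)
$T{\left(n,x \right)} = -6 - 2 n$
$b{\left(-15,12 \right)} T{\left(2,7 \right)} + q{\left(-22,-7 \right)} = - \frac{45 \left(-6 - 4\right)}{7} - 8 = \left(- \frac{45}{7}\right) \left(-10\right) - 8 = \frac{450}{7} - 8 = \frac{394}{7}$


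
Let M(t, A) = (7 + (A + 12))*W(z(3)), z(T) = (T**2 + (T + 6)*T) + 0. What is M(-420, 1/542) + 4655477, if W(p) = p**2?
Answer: 1268308019/271 ≈ 4.6801e+6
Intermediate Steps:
z(T) = T**2 + T*(6 + T) (z(T) = (T**2 + (6 + T)*T) + 0 = (T**2 + T*(6 + T)) + 0 = T**2 + T*(6 + T))
M(t, A) = 24624 + 1296*A (M(t, A) = (7 + (A + 12))*(2*3*(3 + 3))**2 = (7 + (12 + A))*(2*3*6)**2 = (19 + A)*36**2 = (19 + A)*1296 = 24624 + 1296*A)
M(-420, 1/542) + 4655477 = (24624 + 1296/542) + 4655477 = (24624 + 1296*(1/542)) + 4655477 = (24624 + 648/271) + 4655477 = 6673752/271 + 4655477 = 1268308019/271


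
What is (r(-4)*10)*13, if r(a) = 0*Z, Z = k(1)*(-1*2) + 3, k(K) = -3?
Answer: 0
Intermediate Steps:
Z = 9 (Z = -(-3)*2 + 3 = -3*(-2) + 3 = 6 + 3 = 9)
r(a) = 0 (r(a) = 0*9 = 0)
(r(-4)*10)*13 = (0*10)*13 = 0*13 = 0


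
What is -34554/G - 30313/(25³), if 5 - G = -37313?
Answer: -835563392/291546875 ≈ -2.8660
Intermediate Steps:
G = 37318 (G = 5 - 1*(-37313) = 5 + 37313 = 37318)
-34554/G - 30313/(25³) = -34554/37318 - 30313/(25³) = -34554*1/37318 - 30313/15625 = -17277/18659 - 30313*1/15625 = -17277/18659 - 30313/15625 = -835563392/291546875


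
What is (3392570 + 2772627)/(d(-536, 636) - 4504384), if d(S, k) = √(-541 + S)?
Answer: -27770414723648/20289475220533 - 6165197*I*√1077/20289475220533 ≈ -1.3687 - 9.972e-6*I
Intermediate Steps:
(3392570 + 2772627)/(d(-536, 636) - 4504384) = (3392570 + 2772627)/(√(-541 - 536) - 4504384) = 6165197/(√(-1077) - 4504384) = 6165197/(I*√1077 - 4504384) = 6165197/(-4504384 + I*√1077)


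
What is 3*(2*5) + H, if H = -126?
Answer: -96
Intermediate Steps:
3*(2*5) + H = 3*(2*5) - 126 = 3*10 - 126 = 30 - 126 = -96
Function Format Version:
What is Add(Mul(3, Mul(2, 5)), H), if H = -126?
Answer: -96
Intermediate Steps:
Add(Mul(3, Mul(2, 5)), H) = Add(Mul(3, Mul(2, 5)), -126) = Add(Mul(3, 10), -126) = Add(30, -126) = -96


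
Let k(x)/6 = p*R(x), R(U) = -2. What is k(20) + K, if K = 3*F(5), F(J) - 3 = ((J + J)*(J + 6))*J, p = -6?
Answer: 1731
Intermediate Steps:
k(x) = 72 (k(x) = 6*(-6*(-2)) = 6*12 = 72)
F(J) = 3 + 2*J²*(6 + J) (F(J) = 3 + ((J + J)*(J + 6))*J = 3 + ((2*J)*(6 + J))*J = 3 + (2*J*(6 + J))*J = 3 + 2*J²*(6 + J))
K = 1659 (K = 3*(3 + 2*5³ + 12*5²) = 3*(3 + 2*125 + 12*25) = 3*(3 + 250 + 300) = 3*553 = 1659)
k(20) + K = 72 + 1659 = 1731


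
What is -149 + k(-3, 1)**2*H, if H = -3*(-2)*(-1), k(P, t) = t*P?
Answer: -203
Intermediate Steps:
k(P, t) = P*t
H = -6 (H = 6*(-1) = -6)
-149 + k(-3, 1)**2*H = -149 + (-3*1)**2*(-6) = -149 + (-3)**2*(-6) = -149 + 9*(-6) = -149 - 54 = -203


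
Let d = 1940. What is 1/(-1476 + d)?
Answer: 1/464 ≈ 0.0021552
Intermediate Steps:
1/(-1476 + d) = 1/(-1476 + 1940) = 1/464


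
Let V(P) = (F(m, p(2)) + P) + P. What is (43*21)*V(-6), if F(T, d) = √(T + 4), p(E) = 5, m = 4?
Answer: -10836 + 1806*√2 ≈ -8281.9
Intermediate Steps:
F(T, d) = √(4 + T)
V(P) = 2*P + 2*√2 (V(P) = (√(4 + 4) + P) + P = (√8 + P) + P = (2*√2 + P) + P = (P + 2*√2) + P = 2*P + 2*√2)
(43*21)*V(-6) = (43*21)*(2*(-6) + 2*√2) = 903*(-12 + 2*√2) = -10836 + 1806*√2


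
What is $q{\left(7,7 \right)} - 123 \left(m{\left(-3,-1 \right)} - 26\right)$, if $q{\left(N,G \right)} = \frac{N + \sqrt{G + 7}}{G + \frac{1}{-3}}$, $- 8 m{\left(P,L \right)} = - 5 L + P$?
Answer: $\frac{16149}{5} + \frac{3 \sqrt{14}}{20} \approx 3230.4$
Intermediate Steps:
$m{\left(P,L \right)} = - \frac{P}{8} + \frac{5 L}{8}$ ($m{\left(P,L \right)} = - \frac{- 5 L + P}{8} = - \frac{P - 5 L}{8} = - \frac{P}{8} + \frac{5 L}{8}$)
$q{\left(N,G \right)} = \frac{N + \sqrt{7 + G}}{- \frac{1}{3} + G}$ ($q{\left(N,G \right)} = \frac{N + \sqrt{7 + G}}{G - \frac{1}{3}} = \frac{N + \sqrt{7 + G}}{- \frac{1}{3} + G}$)
$q{\left(7,7 \right)} - 123 \left(m{\left(-3,-1 \right)} - 26\right) = \frac{3 \left(7 + \sqrt{7 + 7}\right)}{-1 + 3 \cdot 7} - 123 \left(\left(\left(- \frac{1}{8}\right) \left(-3\right) + \frac{5}{8} \left(-1\right)\right) - 26\right) = \frac{3 \left(7 + \sqrt{14}\right)}{-1 + 21} - 123 \left(\left(\frac{3}{8} - \frac{5}{8}\right) - 26\right) = \frac{3 \left(7 + \sqrt{14}\right)}{20} - 123 \left(- \frac{1}{4} - 26\right) = 3 \cdot \frac{1}{20} \left(7 + \sqrt{14}\right) - - \frac{12915}{4} = \left(\frac{21}{20} + \frac{3 \sqrt{14}}{20}\right) + \frac{12915}{4} = \frac{16149}{5} + \frac{3 \sqrt{14}}{20}$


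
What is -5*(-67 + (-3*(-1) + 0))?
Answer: 320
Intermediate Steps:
-5*(-67 + (-3*(-1) + 0)) = -5*(-67 + (3 + 0)) = -5*(-67 + 3) = -5*(-64) = 320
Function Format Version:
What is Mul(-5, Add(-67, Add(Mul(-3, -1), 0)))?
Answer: 320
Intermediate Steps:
Mul(-5, Add(-67, Add(Mul(-3, -1), 0))) = Mul(-5, Add(-67, Add(3, 0))) = Mul(-5, Add(-67, 3)) = Mul(-5, -64) = 320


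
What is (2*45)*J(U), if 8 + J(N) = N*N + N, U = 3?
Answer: 360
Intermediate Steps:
J(N) = -8 + N + N² (J(N) = -8 + (N*N + N) = -8 + (N² + N) = -8 + (N + N²) = -8 + N + N²)
(2*45)*J(U) = (2*45)*(-8 + 3 + 3²) = 90*(-8 + 3 + 9) = 90*4 = 360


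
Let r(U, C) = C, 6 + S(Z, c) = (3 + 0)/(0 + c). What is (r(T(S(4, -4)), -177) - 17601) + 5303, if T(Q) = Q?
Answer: -12475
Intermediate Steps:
S(Z, c) = -6 + 3/c (S(Z, c) = -6 + (3 + 0)/(0 + c) = -6 + 3/c)
(r(T(S(4, -4)), -177) - 17601) + 5303 = (-177 - 17601) + 5303 = -17778 + 5303 = -12475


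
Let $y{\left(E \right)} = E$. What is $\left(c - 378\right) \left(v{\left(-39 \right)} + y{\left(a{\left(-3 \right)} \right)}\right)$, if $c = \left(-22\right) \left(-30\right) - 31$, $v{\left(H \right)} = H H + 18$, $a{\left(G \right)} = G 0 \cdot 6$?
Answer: $386289$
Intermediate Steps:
$a{\left(G \right)} = 0$ ($a{\left(G \right)} = 0 \cdot 6 = 0$)
$v{\left(H \right)} = 18 + H^{2}$ ($v{\left(H \right)} = H^{2} + 18 = 18 + H^{2}$)
$c = 629$ ($c = 660 - 31 = 629$)
$\left(c - 378\right) \left(v{\left(-39 \right)} + y{\left(a{\left(-3 \right)} \right)}\right) = \left(629 - 378\right) \left(\left(18 + \left(-39\right)^{2}\right) + 0\right) = 251 \left(\left(18 + 1521\right) + 0\right) = 251 \left(1539 + 0\right) = 251 \cdot 1539 = 386289$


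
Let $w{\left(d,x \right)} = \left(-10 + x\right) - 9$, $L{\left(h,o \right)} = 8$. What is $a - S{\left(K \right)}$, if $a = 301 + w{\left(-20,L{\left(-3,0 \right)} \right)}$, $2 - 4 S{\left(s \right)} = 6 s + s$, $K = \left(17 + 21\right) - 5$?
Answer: $\frac{1389}{4} \approx 347.25$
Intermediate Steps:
$K = 33$ ($K = 38 - 5 = 33$)
$S{\left(s \right)} = \frac{1}{2} - \frac{7 s}{4}$ ($S{\left(s \right)} = \frac{1}{2} - \frac{6 s + s}{4} = \frac{1}{2} - \frac{7 s}{4}$)
$w{\left(d,x \right)} = -19 + x$
$a = 290$ ($a = 301 + \left(-19 + 8\right) = 301 - 11 = 290$)
$a - S{\left(K \right)} = 290 - \left(\frac{1}{2} - \frac{231}{4}\right) = 290 - - \frac{229}{4} = 290 + \frac{229}{4} = \frac{1389}{4}$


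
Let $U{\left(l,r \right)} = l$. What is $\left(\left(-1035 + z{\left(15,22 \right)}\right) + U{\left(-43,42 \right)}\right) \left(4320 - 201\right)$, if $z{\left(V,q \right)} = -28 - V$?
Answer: $-4617399$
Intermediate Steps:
$\left(\left(-1035 + z{\left(15,22 \right)}\right) + U{\left(-43,42 \right)}\right) \left(4320 - 201\right) = \left(\left(-1035 - 43\right) - 43\right) \left(4320 - 201\right) = \left(\left(-1035 - 43\right) - 43\right) 4119 = \left(-1078 - 43\right) 4119 = \left(-1121\right) 4119 = -4617399$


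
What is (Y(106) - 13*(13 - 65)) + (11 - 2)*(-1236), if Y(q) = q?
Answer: -10342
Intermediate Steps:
(Y(106) - 13*(13 - 65)) + (11 - 2)*(-1236) = (106 - 13*(13 - 65)) + (11 - 2)*(-1236) = (106 - 13*(-52)) + 9*(-1236) = (106 + 676) - 11124 = 782 - 11124 = -10342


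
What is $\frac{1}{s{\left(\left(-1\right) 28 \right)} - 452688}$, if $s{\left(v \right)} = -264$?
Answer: $- \frac{1}{452952} \approx -2.2077 \cdot 10^{-6}$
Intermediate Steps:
$\frac{1}{s{\left(\left(-1\right) 28 \right)} - 452688} = \frac{1}{-264 - 452688} = \frac{1}{-452952} = - \frac{1}{452952}$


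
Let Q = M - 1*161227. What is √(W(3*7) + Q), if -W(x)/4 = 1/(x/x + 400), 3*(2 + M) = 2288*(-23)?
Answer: I*√258718049769/1203 ≈ 422.81*I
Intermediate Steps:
M = -52630/3 (M = -2 + (2288*(-23))/3 = -2 + (⅓)*(-52624) = -2 - 52624/3 = -52630/3 ≈ -17543.)
Q = -536311/3 (Q = -52630/3 - 1*161227 = -52630/3 - 161227 = -536311/3 ≈ -1.7877e+5)
W(x) = -4/401 (W(x) = -4/(x/x + 400) = -4/(1 + 400) = -4/401)
√(W(3*7) + Q) = √(-4/401 - 536311/3) = √(-215060723/1203) = I*√258718049769/1203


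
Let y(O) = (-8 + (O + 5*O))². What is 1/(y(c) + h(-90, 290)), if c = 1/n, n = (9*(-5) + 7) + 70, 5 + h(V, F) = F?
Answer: 256/88585 ≈ 0.0028899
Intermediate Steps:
h(V, F) = -5 + F
n = 32 (n = (-45 + 7) + 70 = -38 + 70 = 32)
c = 1/32 ≈ 0.031250
y(O) = (-8 + 6*O)²
1/(y(c) + h(-90, 290)) = 1/(4*(-4 + 3*(1/32))² + (-5 + 290)) = 1/(4*(-4 + 3/32)² + 285) = 1/(4*(-125/32)² + 285) = 1/(4*(15625/1024) + 285) = 1/(15625/256 + 285) = 1/(88585/256) = 256/88585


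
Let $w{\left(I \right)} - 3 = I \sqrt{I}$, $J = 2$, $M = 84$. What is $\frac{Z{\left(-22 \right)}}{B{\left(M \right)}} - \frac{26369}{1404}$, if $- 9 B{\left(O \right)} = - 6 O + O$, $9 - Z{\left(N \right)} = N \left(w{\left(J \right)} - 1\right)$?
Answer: $- \frac{433553}{24570} + \frac{33 \sqrt{2}}{35} \approx -16.312$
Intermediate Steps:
$w{\left(I \right)} = 3 + I^{\frac{3}{2}}$ ($w{\left(I \right)} = 3 + I \sqrt{I} = 3 + I^{\frac{3}{2}}$)
$Z{\left(N \right)} = 9 - N \left(2 + 2 \sqrt{2}\right)$ ($Z{\left(N \right)} = 9 - N \left(\left(3 + 2^{\frac{3}{2}}\right) - 1\right) = 9 - N \left(\left(3 + 2 \sqrt{2}\right) - 1\right) = 9 - N \left(2 + 2 \sqrt{2}\right)$)
$B{\left(O \right)} = \frac{5 O}{9}$ ($B{\left(O \right)} = - \frac{- 6 O + O}{9} = - \frac{\left(-5\right) O}{9} = \frac{5 O}{9}$)
$\frac{Z{\left(-22 \right)}}{B{\left(M \right)}} - \frac{26369}{1404} = \frac{9 - 22 - - 22 \left(3 + 2 \sqrt{2}\right)}{\frac{5}{9} \cdot 84} - \frac{26369}{1404} = \frac{9 - 22 + \left(66 + 44 \sqrt{2}\right)}{\frac{140}{3}} - \frac{26369}{1404} = \left(53 + 44 \sqrt{2}\right) \frac{3}{140} - \frac{26369}{1404} = \left(\frac{159}{140} + \frac{33 \sqrt{2}}{35}\right) - \frac{26369}{1404} = - \frac{433553}{24570} + \frac{33 \sqrt{2}}{35}$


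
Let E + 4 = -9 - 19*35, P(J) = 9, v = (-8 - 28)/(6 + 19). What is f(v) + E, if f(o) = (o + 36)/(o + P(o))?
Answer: -4714/7 ≈ -673.43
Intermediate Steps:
v = -36/25 ≈ -1.4400
f(o) = (36 + o)/(9 + o) (f(o) = (o + 36)/(o + 9) = (36 + o)/(9 + o))
E = -678 (E = -4 + (-9 - 19*35) = -4 + (-9 - 665) = -4 - 674 = -678)
f(v) + E = (36 - 36/25)/(9 - 36/25) - 678 = (864/25)/(189/25) - 678 = (25/189)*(864/25) - 678 = 32/7 - 678 = -4714/7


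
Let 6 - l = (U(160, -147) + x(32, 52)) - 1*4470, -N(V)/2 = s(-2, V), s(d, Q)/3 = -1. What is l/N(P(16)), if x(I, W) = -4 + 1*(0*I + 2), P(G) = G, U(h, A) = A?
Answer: 4625/6 ≈ 770.83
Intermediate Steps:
s(d, Q) = -3 (s(d, Q) = 3*(-1) = -3)
N(V) = 6 (N(V) = -2*(-3) = 6)
x(I, W) = -2 (x(I, W) = -4 + 1*(0 + 2) = -4 + 1*2 = -4 + 2 = -2)
l = 4625 (l = 6 - ((-147 - 2) - 1*4470) = 6 - (-149 - 4470) = 6 - 1*(-4619) = 6 + 4619 = 4625)
l/N(P(16)) = 4625/6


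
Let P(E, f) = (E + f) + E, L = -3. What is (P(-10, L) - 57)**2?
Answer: 6400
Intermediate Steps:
P(E, f) = f + 2*E
(P(-10, L) - 57)**2 = ((-3 + 2*(-10)) - 57)**2 = ((-3 - 20) - 57)**2 = (-23 - 57)**2 = (-80)**2 = 6400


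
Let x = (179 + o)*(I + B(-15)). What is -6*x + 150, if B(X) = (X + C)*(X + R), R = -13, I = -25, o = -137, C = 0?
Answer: -99390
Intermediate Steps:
B(X) = X*(-13 + X) (B(X) = (X + 0)*(X - 13) = X*(-13 + X))
x = 16590 (x = (179 - 137)*(-25 - 15*(-13 - 15)) = 42*(-25 - 15*(-28)) = 42*(-25 + 420) = 42*395 = 16590)
-6*x + 150 = -6*16590 + 150 = -99540 + 150 = -99390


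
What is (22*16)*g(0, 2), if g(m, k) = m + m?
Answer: 0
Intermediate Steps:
g(m, k) = 2*m
(22*16)*g(0, 2) = (22*16)*(2*0) = 352*0 = 0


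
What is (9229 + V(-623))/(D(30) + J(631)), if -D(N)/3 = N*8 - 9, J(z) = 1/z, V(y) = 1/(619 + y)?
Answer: -23293365/1749128 ≈ -13.317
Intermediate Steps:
D(N) = 27 - 24*N (D(N) = -3*(N*8 - 9) = -3*(8*N - 9) = -3*(-9 + 8*N) = 27 - 24*N)
(9229 + V(-623))/(D(30) + J(631)) = (9229 + 1/(619 - 623))/((27 - 24*30) + 1/631) = (9229 + 1/(-4))/((27 - 720) + 1/631) = (9229 - ¼)/(-693 + 1/631) = 36915/(4*(-437282/631)) = (36915/4)*(-631/437282) = -23293365/1749128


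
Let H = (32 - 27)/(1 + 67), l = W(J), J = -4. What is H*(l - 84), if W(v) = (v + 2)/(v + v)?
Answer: -1675/272 ≈ -6.1581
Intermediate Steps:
W(v) = (2 + v)/(2*v) (W(v) = (2 + v)/((2*v)) = (2 + v)*(1/(2*v)) = (2 + v)/(2*v))
l = 1/4 (l = (1/2)*(2 - 4)/(-4) = (1/2)*(-1/4)*(-2) = 1/4 ≈ 0.25000)
H = 5/68 ≈ 0.073529
H*(l - 84) = 5*(1/4 - 84)/68 = (5/68)*(-335/4) = -1675/272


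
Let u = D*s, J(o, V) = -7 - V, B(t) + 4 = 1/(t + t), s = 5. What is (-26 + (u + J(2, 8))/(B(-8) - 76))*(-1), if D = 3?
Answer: 26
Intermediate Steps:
B(t) = -4 + 1/(2*t) (B(t) = -4 + 1/(t + t) = -4 + 1/(2*t))
u = 15 (u = 3*5 = 15)
(-26 + (u + J(2, 8))/(B(-8) - 76))*(-1) = (-26 + (15 + (-7 - 1*8))/((-4 + (½)/(-8)) - 76))*(-1) = (-26 + (15 + (-7 - 8))/((-4 + (½)*(-⅛)) - 76))*(-1) = (-26 + (15 - 15)/((-4 - 1/16) - 76))*(-1) = (-26 + 0/(-65/16 - 76))*(-1) = (-26 + 0/(-1281/16))*(-1) = (-26 + 0*(-16/1281))*(-1) = (-26 + 0)*(-1) = -26*(-1) = 26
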